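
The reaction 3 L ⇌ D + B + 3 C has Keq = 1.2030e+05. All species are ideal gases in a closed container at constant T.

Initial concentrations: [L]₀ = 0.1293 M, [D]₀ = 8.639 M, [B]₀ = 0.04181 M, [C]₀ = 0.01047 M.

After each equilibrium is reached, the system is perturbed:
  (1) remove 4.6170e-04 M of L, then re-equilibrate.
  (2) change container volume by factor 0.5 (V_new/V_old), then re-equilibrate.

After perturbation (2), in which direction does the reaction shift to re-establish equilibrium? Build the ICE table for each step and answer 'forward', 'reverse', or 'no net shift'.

Q₀ = 1.9177e-04 vs Keq = 1.2030e+05 ⇒ Q<K, forward
Step 1:
                  L         D         B         C
  I          0.1293     8.639   0.04181   0.01047
  C         -0.1268   0.04227   0.04227    0.1268
  E        0.002504     8.681   0.08408    0.1373
  solve Keq expr → x = 0.04227; check Q = 1.2030e+05
Then remove 4.6170e-04 M of L.
Step 2:
                  L         D         B         C
  I        0.002042     8.681   0.08408    0.1373
  C       4.5195e-04 -1.5065e-04 -1.5065e-04 -4.5195e-04
  E        0.002494     8.681   0.08392    0.1368
  solve Keq expr → x = -1.5065e-04; check Q = 1.2030e+05
Then change container volume by factor 0.5 (V_new/V_old).
Step 3:
                  L         D         B         C
  I        0.004988     17.36    0.1678    0.2736
  C        0.002833 -9.4430e-04 -9.4430e-04 -0.002833
  E        0.007821     17.36    0.1669    0.2708
  solve Keq expr → x = -9.4430e-04; check Q = 1.2030e+05

Direction: reverse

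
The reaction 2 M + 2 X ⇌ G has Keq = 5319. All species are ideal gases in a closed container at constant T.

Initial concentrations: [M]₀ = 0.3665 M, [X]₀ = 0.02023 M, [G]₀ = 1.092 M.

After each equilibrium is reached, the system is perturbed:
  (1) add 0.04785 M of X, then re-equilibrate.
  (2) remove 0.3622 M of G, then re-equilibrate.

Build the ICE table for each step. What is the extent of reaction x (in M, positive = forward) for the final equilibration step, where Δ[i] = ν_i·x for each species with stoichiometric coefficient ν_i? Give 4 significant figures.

x = 0.003415 M

Q₀ = 1.9865e+04 vs Keq = 5319 ⇒ Q>K, reverse
Step 1:
                    M           X           G
  Initial      0.3665     0.02023       1.092
  Change      0.01699     0.01699   -0.008494
  Equil        0.3835     0.03722       1.084
  solve Keq expr → x = -0.008494; check Q = 5319
Then add 0.04785 M of X.
Step 2:
                    M           X           G
  Initial      0.3835     0.08507       1.084
  Change     -0.04277    -0.04277     0.02138
  Equil        0.3407      0.0423       1.105
  solve Keq expr → x = 0.02138; check Q = 5319
Then remove 0.3622 M of G.
Step 3:
                    M           X           G
  Initial      0.3407      0.0423      0.7427
  Change    -0.006829   -0.006829    0.003415
  Equil        0.3339     0.03547      0.7461
  solve Keq expr → x = 0.003415; check Q = 5319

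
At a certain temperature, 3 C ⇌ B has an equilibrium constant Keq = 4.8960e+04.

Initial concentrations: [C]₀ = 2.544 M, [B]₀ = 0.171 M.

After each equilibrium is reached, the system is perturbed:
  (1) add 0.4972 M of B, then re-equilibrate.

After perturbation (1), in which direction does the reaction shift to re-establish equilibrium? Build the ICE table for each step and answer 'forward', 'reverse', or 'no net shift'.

Q₀ = 0.01039 vs Keq = 4.8960e+04 ⇒ Q<K, forward
Step 1:
                    C           B
  init          2.544       0.171
  Δ            -2.517      0.8389
  eq          0.02742        1.01
  solve Keq expr → x = 0.8389; check Q = 4.8960e+04
Then add 0.4972 M of B.
Step 2:
                    C           B
  init        0.02742       1.507
  Δ          0.003906   -0.001302
  eq          0.03133       1.506
  solve Keq expr → x = -0.001302; check Q = 4.8960e+04

Direction: reverse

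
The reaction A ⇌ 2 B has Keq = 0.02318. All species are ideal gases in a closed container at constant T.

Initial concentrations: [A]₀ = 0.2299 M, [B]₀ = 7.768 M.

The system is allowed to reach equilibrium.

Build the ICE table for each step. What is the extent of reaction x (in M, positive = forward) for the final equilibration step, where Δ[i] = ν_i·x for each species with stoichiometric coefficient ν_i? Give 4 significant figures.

x = -3.732 M

Q₀ = 262.5 vs Keq = 0.02318 ⇒ Q>K, reverse
Step 1:
                  A         B
  I          0.2299     7.768
  C           3.732    -7.465
  E           3.962    0.3031
  solve Keq expr → x = -3.732; check Q = 0.02318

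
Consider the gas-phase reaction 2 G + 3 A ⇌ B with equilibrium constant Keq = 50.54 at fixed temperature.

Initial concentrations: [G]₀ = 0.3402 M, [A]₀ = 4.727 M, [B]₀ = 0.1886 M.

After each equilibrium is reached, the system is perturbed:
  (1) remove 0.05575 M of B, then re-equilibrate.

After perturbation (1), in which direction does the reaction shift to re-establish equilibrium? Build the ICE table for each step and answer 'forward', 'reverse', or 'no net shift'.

Direction: forward

Q₀ = 0.01543 vs Keq = 50.54 ⇒ Q<K, forward
Step 1:
                   G          A          B
  Initial     0.3402      4.727     0.1886
  Change     -0.3306    -0.4959     0.1653
  Equil     0.009615      4.231     0.3539
  solve Keq expr → x = 0.1653; check Q = 50.54
Then remove 0.05575 M of B.
Step 2:
                   G          A          B
  Initial   0.009615      4.231     0.2981
  Change  -7.8032e-04   -0.00117 3.9016e-04
  Equil     0.008834       4.23     0.2985
  solve Keq expr → x = 3.9016e-04; check Q = 50.54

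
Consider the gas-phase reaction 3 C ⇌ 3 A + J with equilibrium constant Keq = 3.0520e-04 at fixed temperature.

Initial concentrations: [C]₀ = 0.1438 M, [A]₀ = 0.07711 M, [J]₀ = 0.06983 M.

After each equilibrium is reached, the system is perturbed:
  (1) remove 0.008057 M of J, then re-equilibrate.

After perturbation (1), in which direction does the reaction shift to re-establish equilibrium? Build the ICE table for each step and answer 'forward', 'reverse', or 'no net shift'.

Q₀ = 0.01077 vs Keq = 3.0520e-04 ⇒ Q>K, reverse
Step 1:
                   C          A          J
  init        0.1438    0.07711    0.06983
  Δ          0.04392   -0.04392   -0.01464
  eq          0.1877    0.03319    0.05519
  solve Keq expr → x = -0.01464; check Q = 3.0520e-04
Then remove 0.008057 M of J.
Step 2:
                   C          A          J
  init        0.1877    0.03319    0.04713
  Δ        -0.001414   0.001414 4.7141e-04
  eq          0.1863    0.03461    0.04761
  solve Keq expr → x = 4.7141e-04; check Q = 3.0520e-04

Direction: forward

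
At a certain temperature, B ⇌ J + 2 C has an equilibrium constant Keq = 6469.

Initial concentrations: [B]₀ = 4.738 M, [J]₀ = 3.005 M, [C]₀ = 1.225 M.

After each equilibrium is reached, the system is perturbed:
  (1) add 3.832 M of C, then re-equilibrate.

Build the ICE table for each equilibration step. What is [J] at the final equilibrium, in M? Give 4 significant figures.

Q₀ = 0.9517 vs Keq = 6469 ⇒ Q<K, forward
Step 1:
                  B         J         C
  I           4.738     3.005     1.225
  C           -4.61      4.61     9.219
  E          0.1284     7.615     10.44
  solve Keq expr → x = 4.61; check Q = 6469
Then add 3.832 M of C.
Step 2:
                  B         J         C
  I          0.1284     7.615     14.28
  C          0.1016   -0.1016   -0.2032
  E            0.23     7.513     14.07
  solve Keq expr → x = -0.1016; check Q = 6469

[J]_eq = 7.513 M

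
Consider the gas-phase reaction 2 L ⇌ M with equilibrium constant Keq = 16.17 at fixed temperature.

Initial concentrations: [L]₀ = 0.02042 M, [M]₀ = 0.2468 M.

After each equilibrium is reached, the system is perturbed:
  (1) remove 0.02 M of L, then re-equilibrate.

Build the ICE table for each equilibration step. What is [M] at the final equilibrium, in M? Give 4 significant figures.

Q₀ = 591.9 vs Keq = 16.17 ⇒ Q>K, reverse
Step 1:
                    L           M
  I           0.02042      0.2468
  C           0.09114    -0.04557
  E            0.1116      0.2012
  solve Keq expr → x = -0.04557; check Q = 16.17
Then remove 0.02 M of L.
Step 2:
                    L           M
  I           0.09156      0.2012
  C           0.01754   -0.008771
  E            0.1091      0.1925
  solve Keq expr → x = -0.008771; check Q = 16.17

[M]_eq = 0.1925 M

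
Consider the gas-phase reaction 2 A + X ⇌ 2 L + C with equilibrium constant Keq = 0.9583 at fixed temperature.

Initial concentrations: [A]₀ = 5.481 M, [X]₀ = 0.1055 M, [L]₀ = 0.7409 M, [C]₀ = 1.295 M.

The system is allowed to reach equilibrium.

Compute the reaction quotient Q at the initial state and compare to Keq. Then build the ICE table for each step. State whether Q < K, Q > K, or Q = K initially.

Q₀ = 0.2243 vs Keq = 0.9583 ⇒ Q<K, forward
Step 1:
                  A         X         L         C
  I           5.481    0.1055    0.7409     1.295
  C         -0.1347  -0.06736    0.1347   0.06736
  E           5.346   0.03814    0.8756     1.362
  solve Keq expr → x = 0.06736; check Q = 0.9583

Q₀ = 0.2243; Q < K (proceeds forward)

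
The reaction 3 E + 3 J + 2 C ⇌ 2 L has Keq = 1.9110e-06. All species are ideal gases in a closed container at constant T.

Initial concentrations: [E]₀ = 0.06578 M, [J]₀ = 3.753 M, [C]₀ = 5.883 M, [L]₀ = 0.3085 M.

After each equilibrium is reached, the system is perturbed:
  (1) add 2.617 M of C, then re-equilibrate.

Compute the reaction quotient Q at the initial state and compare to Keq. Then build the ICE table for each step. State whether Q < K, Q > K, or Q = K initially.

Q₀ = 0.1828; Q > K (proceeds reverse)

Q₀ = 0.1828 vs Keq = 1.9110e-06 ⇒ Q>K, reverse
Step 1:
                   E          J          C          L
  Initial    0.06578      3.753      5.883     0.3085
  Change      0.4252     0.4252     0.2835    -0.2835
  Equil        0.491      4.178      6.166    0.02504
  solve Keq expr → x = -0.1417; check Q = 1.9110e-06
Then add 2.617 M of C.
Step 2:
                   E          J          C          L
  Initial      0.491      4.178      8.783    0.02504
  Change    -0.01346   -0.01346  -0.008972   0.008972
  Equil       0.4775      4.165      8.774    0.03402
  solve Keq expr → x = 0.004486; check Q = 1.9110e-06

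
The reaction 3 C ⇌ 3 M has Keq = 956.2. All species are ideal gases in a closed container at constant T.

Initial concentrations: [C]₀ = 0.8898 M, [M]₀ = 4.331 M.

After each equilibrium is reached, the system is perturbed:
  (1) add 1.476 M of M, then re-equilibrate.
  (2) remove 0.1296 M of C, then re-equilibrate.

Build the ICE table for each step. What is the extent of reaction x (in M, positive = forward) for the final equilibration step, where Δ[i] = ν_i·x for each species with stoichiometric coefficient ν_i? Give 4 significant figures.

x = -0.03922 M

Q₀ = 115.3 vs Keq = 956.2 ⇒ Q<K, forward
Step 1:
                   C          M
  I           0.8898      4.331
  C          -0.4087     0.4087
  E           0.4811       4.74
  solve Keq expr → x = 0.1362; check Q = 956.2
Then add 1.476 M of M.
Step 2:
                   C          M
  I           0.4811      6.216
  C            0.136     -0.136
  E           0.6171       6.08
  solve Keq expr → x = -0.04534; check Q = 956.2
Then remove 0.1296 M of C.
Step 3:
                   C          M
  I           0.4875       6.08
  C           0.1177    -0.1177
  E           0.6052      5.962
  solve Keq expr → x = -0.03922; check Q = 956.2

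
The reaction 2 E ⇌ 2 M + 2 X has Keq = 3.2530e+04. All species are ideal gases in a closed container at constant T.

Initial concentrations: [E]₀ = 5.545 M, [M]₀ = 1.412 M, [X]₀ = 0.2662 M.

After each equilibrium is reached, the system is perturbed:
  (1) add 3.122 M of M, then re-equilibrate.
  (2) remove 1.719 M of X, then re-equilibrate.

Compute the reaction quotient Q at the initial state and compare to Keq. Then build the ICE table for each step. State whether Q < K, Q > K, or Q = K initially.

Q₀ = 0.004595 vs Keq = 3.2530e+04 ⇒ Q<K, forward
Step 1:
                   E          M          X
  Initial      5.545      1.412     0.2662
  Change      -5.335      5.335      5.335
  Equil       0.2096      6.747      5.602
  solve Keq expr → x = 2.668; check Q = 3.2530e+04
Then add 3.122 M of M.
Step 2:
                   E          M          X
  Initial     0.2096      9.869      5.602
  Change     0.08934   -0.08934   -0.08934
  Equil       0.2989       9.78      5.512
  solve Keq expr → x = -0.04467; check Q = 3.2530e+04
Then remove 1.719 M of X.
Step 3:
                   E          M          X
  Initial     0.2989       9.78      3.793
  Change    -0.08665    0.08665    0.08665
  Equil       0.2123      9.867       3.88
  solve Keq expr → x = 0.04333; check Q = 3.2530e+04

Q₀ = 0.004595; Q < K (proceeds forward)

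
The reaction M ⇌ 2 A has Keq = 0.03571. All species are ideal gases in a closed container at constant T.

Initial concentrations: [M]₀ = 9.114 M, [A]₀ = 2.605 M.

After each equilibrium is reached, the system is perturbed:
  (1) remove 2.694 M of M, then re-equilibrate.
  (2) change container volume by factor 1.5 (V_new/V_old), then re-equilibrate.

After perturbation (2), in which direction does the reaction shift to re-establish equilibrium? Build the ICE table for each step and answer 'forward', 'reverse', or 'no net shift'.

Q₀ = 0.7446 vs Keq = 0.03571 ⇒ Q>K, reverse
Step 1:
                    M           A
  Initial       9.114       2.605
  Change        1.002      -2.004
  Equil         10.12       0.601
  solve Keq expr → x = -1.002; check Q = 0.03571
Then remove 2.694 M of M.
Step 2:
                    M           A
  Initial       7.422       0.601
  Change      0.04237    -0.08475
  Equil         7.464      0.5163
  solve Keq expr → x = -0.04237; check Q = 0.03571
Then change container volume by factor 1.5 (V_new/V_old).
Step 3:
                    M           A
  Initial       4.976      0.3442
  Change     -0.03787     0.07575
  Equil         4.938      0.4199
  solve Keq expr → x = 0.03787; check Q = 0.03571

Direction: forward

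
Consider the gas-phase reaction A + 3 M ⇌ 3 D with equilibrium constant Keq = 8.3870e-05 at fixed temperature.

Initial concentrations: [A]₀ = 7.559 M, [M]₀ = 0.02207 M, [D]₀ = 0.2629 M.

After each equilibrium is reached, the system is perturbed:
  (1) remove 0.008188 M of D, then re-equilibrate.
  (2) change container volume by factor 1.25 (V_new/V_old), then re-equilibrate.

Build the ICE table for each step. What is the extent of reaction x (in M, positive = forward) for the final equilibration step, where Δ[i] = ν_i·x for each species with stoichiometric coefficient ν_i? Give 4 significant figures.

x = -3.8865e-04 M

Q₀ = 223.6 vs Keq = 8.3870e-05 ⇒ Q>K, reverse
Step 1:
                   A          M          D
  I            7.559    0.02207     0.2629
  C          0.08009     0.2403    -0.2403
  E            7.639     0.2624    0.02262
  solve Keq expr → x = -0.08009; check Q = 8.3870e-05
Then remove 0.008188 M of D.
Step 2:
                   A          M          D
  I            7.639     0.2624    0.01443
  C        -0.002512  -0.007536   0.007536
  E            7.637     0.2548    0.02196
  solve Keq expr → x = 0.002512; check Q = 8.3870e-05
Then change container volume by factor 1.25 (V_new/V_old).
Step 3:
                   A          M          D
  I            6.109     0.2039    0.01757
  C       3.8865e-04   0.001166  -0.001166
  E             6.11      0.205    0.01641
  solve Keq expr → x = -3.8865e-04; check Q = 8.3870e-05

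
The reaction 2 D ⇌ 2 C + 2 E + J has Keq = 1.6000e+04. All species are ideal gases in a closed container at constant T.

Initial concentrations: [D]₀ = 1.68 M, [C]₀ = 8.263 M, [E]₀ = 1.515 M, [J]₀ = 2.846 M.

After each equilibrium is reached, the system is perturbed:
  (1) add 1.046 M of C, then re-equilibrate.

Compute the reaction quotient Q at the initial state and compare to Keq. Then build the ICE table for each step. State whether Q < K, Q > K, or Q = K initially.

Q₀ = 158 vs Keq = 1.6000e+04 ⇒ Q<K, forward
Step 1:
                   D          C          E          J
  init          1.68      8.263      1.515      2.846
  Δ           -1.285      1.285      1.285     0.6426
  eq          0.3948      9.548        2.8      3.489
  solve Keq expr → x = 0.6426; check Q = 1.6000e+04
Then add 1.046 M of C.
Step 2:
                   D          C          E          J
  init        0.3948      10.59        2.8      3.489
  Δ          0.03521   -0.03521   -0.03521   -0.01761
  eq            0.43      10.56      2.765      3.471
  solve Keq expr → x = -0.01761; check Q = 1.6000e+04

Q₀ = 158; Q < K (proceeds forward)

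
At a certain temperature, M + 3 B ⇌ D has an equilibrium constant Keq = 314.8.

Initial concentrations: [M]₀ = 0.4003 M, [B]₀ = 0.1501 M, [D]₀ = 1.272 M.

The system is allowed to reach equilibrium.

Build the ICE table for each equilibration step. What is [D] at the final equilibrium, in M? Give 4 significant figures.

[D]_eq = 1.252 M

Q₀ = 939.6 vs Keq = 314.8 ⇒ Q>K, reverse
Step 1:
                  M         B         D
  I          0.4003    0.1501     1.272
  C         0.02044   0.06131  -0.02044
  E          0.4207    0.2114     1.252
  solve Keq expr → x = -0.02044; check Q = 314.8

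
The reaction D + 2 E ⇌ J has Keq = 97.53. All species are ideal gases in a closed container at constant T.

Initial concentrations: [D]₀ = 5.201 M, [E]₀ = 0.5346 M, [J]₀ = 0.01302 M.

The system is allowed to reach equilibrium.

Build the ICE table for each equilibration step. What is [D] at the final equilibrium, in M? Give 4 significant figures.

Q₀ = 0.008759 vs Keq = 97.53 ⇒ Q<K, forward
Step 1:
                   D          E          J
  I            5.201     0.5346    0.01302
  C          -0.2555     -0.511     0.2555
  E            4.945    0.02359     0.2685
  solve Keq expr → x = 0.2555; check Q = 97.53

[D]_eq = 4.945 M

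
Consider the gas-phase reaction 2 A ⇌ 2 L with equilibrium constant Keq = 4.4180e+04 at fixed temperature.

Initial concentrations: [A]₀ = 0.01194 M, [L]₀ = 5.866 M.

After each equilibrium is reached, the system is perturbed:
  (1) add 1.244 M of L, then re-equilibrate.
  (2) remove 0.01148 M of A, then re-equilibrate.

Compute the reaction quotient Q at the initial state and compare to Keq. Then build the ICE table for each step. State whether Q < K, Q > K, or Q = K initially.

Q₀ = 2.4137e+05 vs Keq = 4.4180e+04 ⇒ Q>K, reverse
Step 1:
                  A         L
  init      0.01194     5.866
  Δ         0.01589  -0.01589
  eq        0.02783      5.85
  solve Keq expr → x = -0.007946; check Q = 4.4180e+04
Then add 1.244 M of L.
Step 2:
                  A         L
  init      0.02783     7.094
  Δ         0.00589  -0.00589
  eq        0.03372     7.088
  solve Keq expr → x = -0.002945; check Q = 4.4180e+04
Then remove 0.01148 M of A.
Step 3:
                  A         L
  init      0.02224     7.088
  Δ         0.01143  -0.01143
  eq        0.03367     7.077
  solve Keq expr → x = -0.005713; check Q = 4.4180e+04

Q₀ = 2.4137e+05; Q > K (proceeds reverse)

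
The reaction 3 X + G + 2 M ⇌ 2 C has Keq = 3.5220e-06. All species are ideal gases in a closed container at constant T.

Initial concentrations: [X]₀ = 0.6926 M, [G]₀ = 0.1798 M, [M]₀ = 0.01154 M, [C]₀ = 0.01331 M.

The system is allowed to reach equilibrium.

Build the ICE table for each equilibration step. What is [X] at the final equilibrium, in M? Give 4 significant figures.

Q₀ = 22.27 vs Keq = 3.5220e-06 ⇒ Q>K, reverse
Step 1:
                    X           G           M           C
  init         0.6926      0.1798     0.01154     0.01331
  Δ           0.01995    0.006649      0.0133     -0.0133
  eq           0.7125      0.1864     0.02484  1.2106e-05
  solve Keq expr → x = -0.006649; check Q = 3.5220e-06

[X]_eq = 0.7125 M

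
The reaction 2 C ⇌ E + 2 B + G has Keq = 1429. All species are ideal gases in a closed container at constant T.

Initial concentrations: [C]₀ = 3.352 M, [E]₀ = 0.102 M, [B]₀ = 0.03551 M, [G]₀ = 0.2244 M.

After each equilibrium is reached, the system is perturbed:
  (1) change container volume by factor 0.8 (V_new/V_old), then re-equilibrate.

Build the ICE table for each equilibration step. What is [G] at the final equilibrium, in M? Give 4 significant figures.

Q₀ = 2.5687e-06 vs Keq = 1429 ⇒ Q<K, forward
Step 1:
                   C          E          B          G
  I            3.352      0.102    0.03551     0.2244
  C           -3.201      1.601      3.201      1.601
  E           0.1509      1.703      3.237      1.825
  solve Keq expr → x = 1.601; check Q = 1429
Then change container volume by factor 0.8 (V_new/V_old).
Step 2:
                   C          E          B          G
  I           0.1886      2.128      4.046      2.281
  C          0.04244   -0.02122   -0.04244   -0.02122
  E           0.2311      2.107      4.003       2.26
  solve Keq expr → x = -0.02122; check Q = 1429

[G]_eq = 2.26 M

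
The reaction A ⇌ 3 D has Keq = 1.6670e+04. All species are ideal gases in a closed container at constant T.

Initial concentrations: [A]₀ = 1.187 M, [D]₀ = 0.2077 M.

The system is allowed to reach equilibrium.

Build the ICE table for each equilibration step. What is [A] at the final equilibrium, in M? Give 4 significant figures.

Q₀ = 0.007548 vs Keq = 1.6670e+04 ⇒ Q<K, forward
Step 1:
                  A         D
  I           1.187    0.2077
  C          -1.184     3.551
  E        0.003187     3.759
  solve Keq expr → x = 1.184; check Q = 1.6670e+04

[A]_eq = 0.003187 M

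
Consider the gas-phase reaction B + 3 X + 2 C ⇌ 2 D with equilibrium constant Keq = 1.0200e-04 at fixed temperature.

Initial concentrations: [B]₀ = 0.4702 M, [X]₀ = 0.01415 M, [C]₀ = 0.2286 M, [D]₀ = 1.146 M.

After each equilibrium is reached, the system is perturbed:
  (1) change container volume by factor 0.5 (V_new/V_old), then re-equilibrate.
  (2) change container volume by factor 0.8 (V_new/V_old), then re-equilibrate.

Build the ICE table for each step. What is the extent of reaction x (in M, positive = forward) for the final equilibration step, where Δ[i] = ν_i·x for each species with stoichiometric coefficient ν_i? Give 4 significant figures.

x = 0.05191 M

Q₀ = 1.8865e+07 vs Keq = 1.0200e-04 ⇒ Q>K, reverse
Step 1:
                  B         X         C         D
  I          0.4702   0.01415    0.2286     1.146
  C          0.5579     1.674     1.116    -1.116
  E           1.028     1.688     1.344   0.03019
  solve Keq expr → x = -0.5579; check Q = 1.0200e-04
Then change container volume by factor 0.5 (V_new/V_old).
Step 2:
                  B         X         C         D
  I           2.056     3.376     2.689   0.06038
  C        -0.07159   -0.2148   -0.1432    0.1432
  E           1.985     3.161     2.546    0.2035
  solve Keq expr → x = 0.07159; check Q = 1.0200e-04
Then change container volume by factor 0.8 (V_new/V_old).
Step 3:
                  B         X         C         D
  I           2.481     3.951     3.182    0.2544
  C        -0.05191   -0.1557   -0.1038    0.1038
  E           2.429     3.795     3.078    0.3583
  solve Keq expr → x = 0.05191; check Q = 1.0200e-04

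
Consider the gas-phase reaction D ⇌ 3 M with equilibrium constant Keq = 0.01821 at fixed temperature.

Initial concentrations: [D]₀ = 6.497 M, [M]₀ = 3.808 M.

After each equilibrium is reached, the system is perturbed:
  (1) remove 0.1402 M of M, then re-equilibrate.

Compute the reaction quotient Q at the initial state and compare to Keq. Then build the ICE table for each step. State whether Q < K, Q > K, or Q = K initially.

Q₀ = 8.499; Q > K (proceeds reverse)

Q₀ = 8.499 vs Keq = 0.01821 ⇒ Q>K, reverse
Step 1:
                   D          M
  I            6.497      3.808
  C            1.097     -3.291
  E            7.594     0.5171
  solve Keq expr → x = -1.097; check Q = 0.01821
Then remove 0.1402 M of M.
Step 2:
                   D          M
  I            7.594     0.3769
  C         -0.04638     0.1391
  E            7.548     0.5161
  solve Keq expr → x = 0.04638; check Q = 0.01821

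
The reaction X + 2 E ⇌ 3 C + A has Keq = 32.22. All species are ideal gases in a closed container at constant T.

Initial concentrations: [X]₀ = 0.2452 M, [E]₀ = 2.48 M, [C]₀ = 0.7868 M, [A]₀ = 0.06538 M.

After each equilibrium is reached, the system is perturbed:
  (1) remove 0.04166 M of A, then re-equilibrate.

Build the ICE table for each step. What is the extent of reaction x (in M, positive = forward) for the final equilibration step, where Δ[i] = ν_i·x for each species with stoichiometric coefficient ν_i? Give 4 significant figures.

Q₀ = 0.02112 vs Keq = 32.22 ⇒ Q<K, forward
Step 1:
                  X         E         C         A
  I          0.2452      2.48    0.7868   0.06538
  C         -0.2373   -0.4747     0.712    0.2373
  E        0.007866     2.005     1.499    0.3027
  solve Keq expr → x = 0.2373; check Q = 32.22
Then remove 0.04166 M of A.
Step 2:
                  X         E         C         A
  I        0.007866     2.005     1.499    0.2611
  C       -0.001002 -0.002004  0.003005  0.001002
  E        0.006864     2.003     1.502    0.2621
  solve Keq expr → x = 0.001002; check Q = 32.22

x = 0.001002 M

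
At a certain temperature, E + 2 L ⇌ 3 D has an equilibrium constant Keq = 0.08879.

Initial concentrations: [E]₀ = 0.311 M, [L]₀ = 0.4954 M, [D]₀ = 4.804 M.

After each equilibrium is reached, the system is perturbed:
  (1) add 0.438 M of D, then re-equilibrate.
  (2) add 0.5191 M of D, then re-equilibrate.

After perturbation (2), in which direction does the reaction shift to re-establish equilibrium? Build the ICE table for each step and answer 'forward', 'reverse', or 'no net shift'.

Direction: reverse

Q₀ = 1453 vs Keq = 0.08879 ⇒ Q>K, reverse
Step 1:
                    E           L           D
  I             0.311      0.4954       4.804
  C             1.244       2.488      -3.733
  E             1.555       2.984       1.071
  solve Keq expr → x = -1.244; check Q = 0.08879
Then add 0.438 M of D.
Step 2:
                    E           L           D
  I             1.555       2.984       1.509
  C            0.1181      0.2362     -0.3543
  E             1.673        3.22       1.155
  solve Keq expr → x = -0.1181; check Q = 0.08879
Then add 0.5191 M of D.
Step 3:
                    E           L           D
  I             1.673        3.22       1.674
  C              0.14        0.28       -0.42
  E             1.813         3.5       1.254
  solve Keq expr → x = -0.14; check Q = 0.08879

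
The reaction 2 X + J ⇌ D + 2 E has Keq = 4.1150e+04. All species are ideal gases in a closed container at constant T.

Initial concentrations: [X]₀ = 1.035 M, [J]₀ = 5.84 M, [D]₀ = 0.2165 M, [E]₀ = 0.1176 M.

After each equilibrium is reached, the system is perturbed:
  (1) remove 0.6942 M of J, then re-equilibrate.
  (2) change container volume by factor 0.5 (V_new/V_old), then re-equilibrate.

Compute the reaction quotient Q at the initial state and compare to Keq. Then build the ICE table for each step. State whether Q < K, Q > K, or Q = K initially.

Q₀ = 4.7861e-04 vs Keq = 4.1150e+04 ⇒ Q<K, forward
Step 1:
                    X           J           D           E
  Initial       1.035        5.84      0.2165      0.1176
  Change       -1.033     -0.5164      0.5164       1.033
  Equil      0.002104       5.324      0.7329        1.15
  solve Keq expr → x = 0.5164; check Q = 4.1150e+04
Then remove 0.6942 M of J.
Step 2:
                    X           J           D           E
  Initial    0.002104       4.629      0.7329        1.15
  Change   1.5184e-04  7.5922e-05 -7.5922e-05 -1.5184e-04
  Equil      0.002256       4.629      0.7329        1.15
  solve Keq expr → x = -7.5922e-05; check Q = 4.1150e+04
Then change container volume by factor 0.5 (V_new/V_old).
Step 3:
                    X           J           D           E
  Initial    0.004513       9.259       1.466       2.301
  Change            0           0           0           0
  Equil      0.004513       9.259       1.466       2.301
  solve Keq expr → x = 0; check Q = 4.1150e+04

Q₀ = 4.7861e-04; Q < K (proceeds forward)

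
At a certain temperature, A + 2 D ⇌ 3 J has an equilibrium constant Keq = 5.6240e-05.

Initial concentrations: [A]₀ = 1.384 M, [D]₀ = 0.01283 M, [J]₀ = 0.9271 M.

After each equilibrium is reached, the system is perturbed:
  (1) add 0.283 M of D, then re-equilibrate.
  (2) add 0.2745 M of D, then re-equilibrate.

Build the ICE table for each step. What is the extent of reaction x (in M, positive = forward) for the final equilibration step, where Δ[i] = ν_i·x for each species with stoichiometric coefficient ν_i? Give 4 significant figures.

x = 0.002699 M

Q₀ = 3498 vs Keq = 5.6240e-05 ⇒ Q>K, reverse
Step 1:
                    A           D           J
  init          1.384     0.01283      0.9271
  Δ            0.2981      0.5962     -0.8944
  eq            1.682      0.6091     0.03274
  solve Keq expr → x = -0.2981; check Q = 5.6240e-05
Then add 0.283 M of D.
Step 2:
                    A           D           J
  init          1.682      0.8921     0.03274
  Δ         -0.003088   -0.006176    0.009264
  eq            1.679      0.8859       0.042
  solve Keq expr → x = 0.003088; check Q = 5.6240e-05
Then add 0.2745 M of D.
Step 3:
                    A           D           J
  init          1.679        1.16       0.042
  Δ         -0.002699   -0.005399    0.008098
  eq            1.676       1.155      0.0501
  solve Keq expr → x = 0.002699; check Q = 5.6240e-05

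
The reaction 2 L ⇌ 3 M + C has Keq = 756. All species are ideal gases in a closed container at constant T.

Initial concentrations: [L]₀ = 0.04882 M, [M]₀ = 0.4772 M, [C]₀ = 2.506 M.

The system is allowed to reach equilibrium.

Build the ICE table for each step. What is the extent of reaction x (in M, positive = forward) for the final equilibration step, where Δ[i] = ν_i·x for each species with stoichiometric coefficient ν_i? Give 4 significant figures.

x = 0.01364 M

Q₀ = 114.3 vs Keq = 756 ⇒ Q<K, forward
Step 1:
                   L          M          C
  init       0.04882     0.4772      2.506
  Δ         -0.02729    0.04093    0.01364
  eq         0.02153     0.5181       2.52
  solve Keq expr → x = 0.01364; check Q = 756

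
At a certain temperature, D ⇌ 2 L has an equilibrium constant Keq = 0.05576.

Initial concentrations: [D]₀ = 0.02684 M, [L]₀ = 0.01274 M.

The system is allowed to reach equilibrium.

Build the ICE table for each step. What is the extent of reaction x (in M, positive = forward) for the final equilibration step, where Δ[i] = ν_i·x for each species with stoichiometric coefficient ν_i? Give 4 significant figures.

Q₀ = 0.006047 vs Keq = 0.05576 ⇒ Q<K, forward
Step 1:
                   D          L
  Initial    0.02684    0.01274
  Change   -0.009277    0.01855
  Equil      0.01756    0.03129
  solve Keq expr → x = 0.009277; check Q = 0.05576

x = 0.009277 M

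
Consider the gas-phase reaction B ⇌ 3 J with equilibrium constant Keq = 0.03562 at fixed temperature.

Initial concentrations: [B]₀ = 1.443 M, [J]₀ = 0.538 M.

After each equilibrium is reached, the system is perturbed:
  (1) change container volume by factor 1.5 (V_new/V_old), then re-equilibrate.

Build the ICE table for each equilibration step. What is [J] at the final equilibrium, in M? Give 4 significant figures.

Q₀ = 0.1079 vs Keq = 0.03562 ⇒ Q>K, reverse
Step 1:
                    B           J
  init          1.443       0.538
  Δ           0.05387     -0.1616
  eq            1.497      0.3764
  solve Keq expr → x = -0.05387; check Q = 0.03562
Then change container volume by factor 1.5 (V_new/V_old).
Step 2:
                    B           J
  init         0.9979      0.2509
  Δ          -0.02504     0.07511
  eq           0.9729       0.326
  solve Keq expr → x = 0.02504; check Q = 0.03562

[J]_eq = 0.326 M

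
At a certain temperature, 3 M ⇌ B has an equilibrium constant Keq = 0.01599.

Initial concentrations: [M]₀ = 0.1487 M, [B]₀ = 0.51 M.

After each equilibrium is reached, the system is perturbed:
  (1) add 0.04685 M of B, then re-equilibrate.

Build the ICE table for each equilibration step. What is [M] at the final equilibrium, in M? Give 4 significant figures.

Q₀ = 155.1 vs Keq = 0.01599 ⇒ Q>K, reverse
Step 1:
                    M           B
  init         0.1487        0.51
  Δ             1.364     -0.4547
  eq            1.513     0.05534
  solve Keq expr → x = -0.4547; check Q = 0.01599
Then add 0.04685 M of B.
Step 2:
                    M           B
  init          1.513      0.1022
  Δ            0.1039    -0.03464
  eq            1.617     0.06755
  solve Keq expr → x = -0.03464; check Q = 0.01599

[M]_eq = 1.617 M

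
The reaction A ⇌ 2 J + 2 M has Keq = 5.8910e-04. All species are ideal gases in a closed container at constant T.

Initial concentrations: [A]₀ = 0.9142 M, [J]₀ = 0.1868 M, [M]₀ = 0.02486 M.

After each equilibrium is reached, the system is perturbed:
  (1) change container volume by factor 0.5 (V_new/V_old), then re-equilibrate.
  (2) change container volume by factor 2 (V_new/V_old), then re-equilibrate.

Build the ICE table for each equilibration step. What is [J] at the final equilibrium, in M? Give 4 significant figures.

Q₀ = 2.3589e-05 vs Keq = 5.8910e-04 ⇒ Q<K, forward
Step 1:
                  A         J         M
  Initial    0.9142    0.1868   0.02486
  Change   -0.03273   0.06547   0.06547
  Equil      0.8815    0.2523   0.09033
  solve Keq expr → x = 0.03273; check Q = 5.8910e-04
Then change container volume by factor 0.5 (V_new/V_old).
Step 2:
                  A         J         M
  Initial     1.763    0.5045    0.1807
  Change    0.04995   -0.0999   -0.0999
  Equil       1.813    0.4046   0.08076
  solve Keq expr → x = -0.04995; check Q = 5.8910e-04
Then change container volume by factor 2 (V_new/V_old).
Step 3:
                  A         J         M
  Initial    0.9064    0.2023   0.04038
  Change   -0.02497   0.04995   0.04995
  Equil      0.8815    0.2523   0.09033
  solve Keq expr → x = 0.02497; check Q = 5.8910e-04

[J]_eq = 0.2523 M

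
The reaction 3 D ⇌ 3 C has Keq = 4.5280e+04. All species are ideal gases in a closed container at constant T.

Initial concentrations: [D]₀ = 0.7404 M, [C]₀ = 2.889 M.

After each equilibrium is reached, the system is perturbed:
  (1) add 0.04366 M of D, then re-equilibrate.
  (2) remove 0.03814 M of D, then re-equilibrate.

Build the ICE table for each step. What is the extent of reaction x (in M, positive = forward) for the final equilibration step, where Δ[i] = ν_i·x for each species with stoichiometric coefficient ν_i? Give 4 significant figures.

x = -0.01237 M

Q₀ = 59.41 vs Keq = 4.5280e+04 ⇒ Q<K, forward
Step 1:
                    D           C
  I            0.7404       2.889
  C           -0.6414      0.6414
  E           0.09905        3.53
  solve Keq expr → x = 0.2138; check Q = 4.5280e+04
Then add 0.04366 M of D.
Step 2:
                    D           C
  I            0.1427        3.53
  C          -0.04247     0.04247
  E            0.1002       3.573
  solve Keq expr → x = 0.01416; check Q = 4.5280e+04
Then remove 0.03814 M of D.
Step 3:
                    D           C
  I            0.0621       3.573
  C            0.0371     -0.0371
  E            0.0992       3.536
  solve Keq expr → x = -0.01237; check Q = 4.5280e+04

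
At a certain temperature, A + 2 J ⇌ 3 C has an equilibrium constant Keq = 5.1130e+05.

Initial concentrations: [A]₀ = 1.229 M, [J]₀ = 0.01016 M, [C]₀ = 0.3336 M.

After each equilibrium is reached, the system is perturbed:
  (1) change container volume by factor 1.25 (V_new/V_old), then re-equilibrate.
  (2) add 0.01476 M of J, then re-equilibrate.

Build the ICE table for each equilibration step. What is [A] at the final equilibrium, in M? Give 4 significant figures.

Q₀ = 292.6 vs Keq = 5.1130e+05 ⇒ Q<K, forward
Step 1:
                  A         J         C
  init        1.229   0.01016    0.3336
  Δ        -0.00495   -0.0099   0.01485
  eq          1.224 2.6000e-04    0.3485
  solve Keq expr → x = 0.00495; check Q = 5.1130e+05
Then change container volume by factor 1.25 (V_new/V_old).
Step 2:
                  A         J         C
  init       0.9792 2.0800e-04    0.2788
  Δ               0         0         0
  eq         0.9792 2.0800e-04    0.2788
  solve Keq expr → x = 0; check Q = 5.1130e+05
Then add 0.01476 M of J.
Step 3:
                  A         J         C
  init       0.9792   0.01497    0.2788
  Δ       -0.007367  -0.01473    0.0221
  eq         0.9719 2.3410e-04    0.3009
  solve Keq expr → x = 0.007367; check Q = 5.1130e+05

[A]_eq = 0.9719 M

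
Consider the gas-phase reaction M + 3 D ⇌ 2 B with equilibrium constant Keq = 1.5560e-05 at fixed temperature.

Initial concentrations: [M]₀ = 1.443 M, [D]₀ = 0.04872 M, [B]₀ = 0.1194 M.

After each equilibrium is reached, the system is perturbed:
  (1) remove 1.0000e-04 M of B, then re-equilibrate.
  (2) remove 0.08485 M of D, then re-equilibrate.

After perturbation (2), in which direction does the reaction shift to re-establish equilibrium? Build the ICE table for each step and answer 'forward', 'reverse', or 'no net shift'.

Direction: reverse

Q₀ = 85.43 vs Keq = 1.5560e-05 ⇒ Q>K, reverse
Step 1:
                  M         D         B
  I           1.443   0.04872    0.1194
  C         0.05944    0.1783   -0.1189
  E           1.502     0.227 5.2305e-04
  solve Keq expr → x = -0.05944; check Q = 1.5560e-05
Then remove 1.0000e-04 M of B.
Step 2:
                  M         D         B
  I           1.502     0.227 4.2305e-04
  C       -4.9738e-05 -1.4921e-04 9.9476e-05
  E           1.502    0.2269 5.2253e-04
  solve Keq expr → x = 4.9738e-05; check Q = 1.5560e-05
Then remove 0.08485 M of D.
Step 3:
                  M         D         B
  I           1.502     0.142 5.2253e-04
  C       1.3131e-04 3.9393e-04 -2.6262e-04
  E           1.503    0.1424 2.5991e-04
  solve Keq expr → x = -1.3131e-04; check Q = 1.5560e-05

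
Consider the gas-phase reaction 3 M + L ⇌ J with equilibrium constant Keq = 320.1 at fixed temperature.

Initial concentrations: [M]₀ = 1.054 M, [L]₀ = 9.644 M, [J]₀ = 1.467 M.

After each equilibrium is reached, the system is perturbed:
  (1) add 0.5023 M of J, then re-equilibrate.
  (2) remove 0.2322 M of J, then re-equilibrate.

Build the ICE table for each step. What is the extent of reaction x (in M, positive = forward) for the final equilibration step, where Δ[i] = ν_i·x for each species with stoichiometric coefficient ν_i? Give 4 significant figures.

x = 0.001062 M

Q₀ = 0.1299 vs Keq = 320.1 ⇒ Q<K, forward
Step 1:
                    M           L           J
  I             1.054       9.644       1.467
  C           -0.9697     -0.3232      0.3232
  E           0.08434       9.321        1.79
  solve Keq expr → x = 0.3232; check Q = 320.1
Then add 0.5023 M of J.
Step 2:
                    M           L           J
  I           0.08434       9.321       2.293
  C          0.007208    0.002403   -0.002403
  E           0.09155       9.323        2.29
  solve Keq expr → x = -0.002403; check Q = 320.1
Then remove 0.2322 M of J.
Step 3:
                    M           L           J
  I           0.09155       9.323       2.058
  C         -0.003187   -0.001062    0.001062
  E           0.08837       9.322       2.059
  solve Keq expr → x = 0.001062; check Q = 320.1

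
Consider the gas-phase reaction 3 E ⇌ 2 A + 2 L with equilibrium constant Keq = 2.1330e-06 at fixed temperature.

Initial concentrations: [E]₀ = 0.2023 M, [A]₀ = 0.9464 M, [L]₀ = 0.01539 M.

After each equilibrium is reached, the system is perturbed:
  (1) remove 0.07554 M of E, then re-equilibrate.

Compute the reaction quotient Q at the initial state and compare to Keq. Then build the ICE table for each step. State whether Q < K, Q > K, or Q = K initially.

Q₀ = 0.02562 vs Keq = 2.1330e-06 ⇒ Q>K, reverse
Step 1:
                  E         A         L
  Initial    0.2023    0.9464   0.01539
  Change    0.02283  -0.01522  -0.01522
  Equil      0.2251    0.9312 1.6754e-04
  solve Keq expr → x = -0.007611; check Q = 2.1330e-06
Then remove 0.07554 M of E.
Step 2:
                  E         A         L
  Initial    0.1496    0.9312 1.6754e-04
  Change  1.1502e-04 -7.6683e-05 -7.6683e-05
  Equil      0.1497    0.9311 9.0859e-05
  solve Keq expr → x = -3.8341e-05; check Q = 2.1330e-06

Q₀ = 0.02562; Q > K (proceeds reverse)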